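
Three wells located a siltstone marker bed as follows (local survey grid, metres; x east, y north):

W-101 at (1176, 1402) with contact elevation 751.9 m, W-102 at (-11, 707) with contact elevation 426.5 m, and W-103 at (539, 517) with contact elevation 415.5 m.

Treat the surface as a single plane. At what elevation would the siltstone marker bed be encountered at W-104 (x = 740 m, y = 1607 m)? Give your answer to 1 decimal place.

777.8 m

Two edge vectors: W-101→W-102 = (-1187, -695, -325.4), W-101→W-103 = (-637, -885, -336.4).
Normal n = (W-101→W-102) × (W-101→W-103) = (-54181, -192027, 607780).
So ∂z/∂x = −n_x/n_z = 0.089146 and ∂z/∂y = −n_y/n_z = 0.315948.
Intercept c from W-101: 751.9 − 104.84 − 442.96 = 204.11.
At (740, 1607): z = 66.0 + 507.7 + 204.11 = 777.8 m.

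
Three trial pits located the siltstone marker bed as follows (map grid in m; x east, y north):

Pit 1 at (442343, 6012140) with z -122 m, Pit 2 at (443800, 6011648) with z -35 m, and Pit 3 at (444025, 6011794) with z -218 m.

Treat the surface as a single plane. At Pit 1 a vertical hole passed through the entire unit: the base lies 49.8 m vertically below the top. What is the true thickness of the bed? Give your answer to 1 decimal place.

Let the plane be z = a·x + b·y + c.
Pit 2−Pit 1: 1457a − 492b = 87;  Pit 3−Pit 1: 1682a − 346b = −96.
Solving gives a = −0.23911, b = −0.88493.
|∇z| = √(a²+b²) = 0.91667, so dip δ = arctan(0.91667) = 42.51°.
True thickness = vertical thickness × cos δ = 49.8 × cos 42.51° = 36.7 m.

36.7 m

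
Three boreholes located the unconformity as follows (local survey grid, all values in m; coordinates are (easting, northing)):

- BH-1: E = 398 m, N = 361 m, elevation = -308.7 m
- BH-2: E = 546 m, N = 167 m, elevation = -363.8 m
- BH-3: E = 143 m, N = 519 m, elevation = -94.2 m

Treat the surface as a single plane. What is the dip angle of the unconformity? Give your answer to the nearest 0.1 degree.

Two edge vectors: BH-1→BH-2 = (148, -194, -55.1), BH-1→BH-3 = (-255, 158, 214.5).
Normal n = (BH-1→BH-2) × (BH-1→BH-3) = (-32907.2, -17695.5, -26086).
So ∂z/∂E = −n_x/n_z = −1.26149 and ∂z/∂N = −n_y/n_z = −0.67835.
Gradient magnitude |∇z| = √(a² + b²) = √(1.59135 + 0.46016) = 1.43231.
True dip = arctan(1.43231) = 55.1°, dipping toward ENE (azimuth ≈ 062°).

55.1°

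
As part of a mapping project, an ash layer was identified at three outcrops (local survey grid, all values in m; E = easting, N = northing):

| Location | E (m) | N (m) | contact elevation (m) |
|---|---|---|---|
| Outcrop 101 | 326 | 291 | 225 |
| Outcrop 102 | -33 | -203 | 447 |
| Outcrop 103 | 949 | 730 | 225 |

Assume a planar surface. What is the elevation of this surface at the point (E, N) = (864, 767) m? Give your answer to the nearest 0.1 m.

135.8 m

Let the plane be z = a·E + b·N + c.
Outcrop 102−Outcrop 101: −359a − 494b = 222;  Outcrop 103−Outcrop 101: 623a + 439b = 0.
Solving gives a = 0.64902, b = −0.92105.
Then c = 225 − a·326 − b·291 = 281.44.
At (864, 767): z = 560.8 − 706.4 + 281.44 = 135.8 m.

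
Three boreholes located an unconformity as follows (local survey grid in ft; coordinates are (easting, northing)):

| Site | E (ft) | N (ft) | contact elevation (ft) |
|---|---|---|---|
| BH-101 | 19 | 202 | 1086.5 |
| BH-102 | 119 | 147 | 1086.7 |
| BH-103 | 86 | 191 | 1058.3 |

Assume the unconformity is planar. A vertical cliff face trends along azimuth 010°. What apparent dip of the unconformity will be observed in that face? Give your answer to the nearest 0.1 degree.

49.8°

Let the plane be z = a·E + b·N + c.
BH-102−BH-101: 100a − 55b = 0.2;  BH-103−BH-101: 67a − 11b = −28.2.
Solving gives a = −0.60085, b = −1.09609.
Unit vector along 010° is (sin 10°, cos 10°) = (0.1736, 0.9848).
Slope in that direction = a·(0.1736) + b·(0.9848) = −1.18378.
Apparent dip = arctan|1.18378| = 49.8° (true dip is 51.3°, so apparent ≤ true as expected).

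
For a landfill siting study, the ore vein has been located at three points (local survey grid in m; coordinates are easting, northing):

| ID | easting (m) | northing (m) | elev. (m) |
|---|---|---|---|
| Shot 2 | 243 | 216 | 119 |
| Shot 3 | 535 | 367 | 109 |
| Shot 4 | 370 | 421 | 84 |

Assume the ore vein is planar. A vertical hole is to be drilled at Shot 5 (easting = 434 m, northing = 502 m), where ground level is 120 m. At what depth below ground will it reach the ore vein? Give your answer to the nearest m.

Let the plane be z = a·easting + b·northing + c.
Shot 3−Shot 2: 292a + 151b = −10;  Shot 4−Shot 2: 127a + 205b = −35.
Solving gives a = 0.07952, b = −0.21999.
Then c = 119 − a·243 − b·216 = 147.20.
At (434, 502): z_contact = 34.5 − 110.4 + 147.20 = 71.3 m.
Depth below ground = 120 − 71.3 = 49 m.

49 m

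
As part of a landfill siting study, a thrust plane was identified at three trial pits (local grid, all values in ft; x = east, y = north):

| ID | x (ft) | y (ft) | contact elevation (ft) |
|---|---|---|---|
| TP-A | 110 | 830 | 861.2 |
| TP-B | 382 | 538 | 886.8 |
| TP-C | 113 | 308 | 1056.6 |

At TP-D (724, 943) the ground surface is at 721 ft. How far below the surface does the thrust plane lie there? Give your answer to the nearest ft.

92 ft

Two edge vectors: TP-A→TP-B = (272, -292, 25.6), TP-A→TP-C = (3, -522, 195.4).
Normal n = (TP-A→TP-B) × (TP-A→TP-C) = (-43693.6, -53072, -141108).
So ∂z/∂x = −n_x/n_z = −0.30965 and ∂z/∂y = −n_y/n_z = −0.37611.
Intercept c from TP-A: 861.2 + 34.06 + 312.17 = 1207.43.
At (724, 943): z_contact = −224.2 − 354.7 + 1207.43 = 628.6 ft.
Depth below ground = 721 − 628.6 = 92 ft.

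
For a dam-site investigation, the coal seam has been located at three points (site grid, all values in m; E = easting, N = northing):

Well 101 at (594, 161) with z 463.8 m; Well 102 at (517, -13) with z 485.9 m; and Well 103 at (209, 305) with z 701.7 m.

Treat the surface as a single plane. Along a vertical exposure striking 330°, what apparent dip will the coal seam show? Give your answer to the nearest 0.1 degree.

Let the plane be z = a·E + b·N + c.
Well 102−Well 101: −77a − 174b = 22.1;  Well 103−Well 101: −385a + 144b = 237.9.
Solving gives a = −0.57093, b = 0.12564.
Unit vector along 330° is (sin 330°, cos 330°) = (-0.5000, 0.8660).
Slope in that direction = a·(-0.5000) + b·(0.8660) = 0.39427.
Apparent dip = arctan|0.39427| = 21.5° (true dip is 30.3°, so apparent ≤ true as expected).

21.5°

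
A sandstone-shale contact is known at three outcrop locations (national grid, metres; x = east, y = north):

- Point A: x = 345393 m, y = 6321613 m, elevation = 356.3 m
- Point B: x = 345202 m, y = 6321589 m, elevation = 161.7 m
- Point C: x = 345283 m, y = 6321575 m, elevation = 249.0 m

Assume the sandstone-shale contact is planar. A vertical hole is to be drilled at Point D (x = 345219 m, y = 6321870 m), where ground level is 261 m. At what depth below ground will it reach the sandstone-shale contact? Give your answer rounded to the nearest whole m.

Let the plane be z = a·x + b·y + c.
Point B−Point A: −191a − 24b = −194.6;  Point C−Point A: −110a − 38b = −107.3.
Solving gives a = 1.04365526, b = −0.19742313.
Then c = 356.3 − a·345393 − b·6321613 = 887917.68.
At (345219, 6321870): z_contact = 360289.6 − 1248083.3 + 887917.68 = 124.0 m.
Depth below ground = 261 − 124.0 = 137 m.

137 m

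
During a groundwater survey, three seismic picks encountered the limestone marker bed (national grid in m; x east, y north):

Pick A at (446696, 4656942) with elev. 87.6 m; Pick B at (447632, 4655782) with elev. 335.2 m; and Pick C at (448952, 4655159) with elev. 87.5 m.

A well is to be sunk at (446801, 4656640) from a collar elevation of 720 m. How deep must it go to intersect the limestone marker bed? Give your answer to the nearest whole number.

503 m

Two edge vectors: Pick A→Pick B = (936, -1160, 247.6), Pick A→Pick C = (2256, -1783, -0.1).
Normal n = (Pick A→Pick B) × (Pick A→Pick C) = (441586.8, 558679.2, 948072).
So ∂z/∂x = −n_x/n_z = −0.46577349 and ∂z/∂y = −n_y/n_z = −0.58927930.
Intercept c from Pick A: 87.6 + 208059.15 + 2744239.50 = 2952386.25.
At (446801, 4656640): z_contact = −208108.1 − 2744061.5 + 2952386.25 = 216.7 m.
Depth below ground = 720 − 216.7 = 503 m.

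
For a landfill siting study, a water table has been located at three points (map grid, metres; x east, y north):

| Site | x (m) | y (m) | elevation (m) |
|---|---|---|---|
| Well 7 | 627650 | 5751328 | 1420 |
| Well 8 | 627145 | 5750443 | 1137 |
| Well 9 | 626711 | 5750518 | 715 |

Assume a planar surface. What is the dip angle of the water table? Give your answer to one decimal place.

Two edge vectors: Well 7→Well 8 = (-505, -885, -283), Well 7→Well 9 = (-939, -810, -705).
Normal n = (Well 7→Well 8) × (Well 7→Well 9) = (394695, -90288, -421965).
So ∂z/∂x = −n_x/n_z = 0.93537 and ∂z/∂y = −n_y/n_z = −0.21397.
Gradient magnitude |∇z| = √(a² + b²) = √(0.87492 + 0.04578) = 0.95954.
True dip = arctan(0.95954) = 43.8°, dipping toward WNW (azimuth ≈ 283°).

43.8°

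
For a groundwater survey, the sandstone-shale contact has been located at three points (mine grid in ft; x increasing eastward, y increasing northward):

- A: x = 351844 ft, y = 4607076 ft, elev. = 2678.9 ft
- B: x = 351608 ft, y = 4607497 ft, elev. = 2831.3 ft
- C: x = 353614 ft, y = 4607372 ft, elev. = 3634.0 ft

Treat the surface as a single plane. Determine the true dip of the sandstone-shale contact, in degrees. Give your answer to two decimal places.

36.83°

Two edge vectors: A→B = (-236, 421, 152.4), A→C = (1770, 296, 955.1).
Normal n = (A→B) × (A→C) = (356986.7, 495151.6, -815026).
So ∂z/∂x = −n_x/n_z = 0.43801 and ∂z/∂y = −n_y/n_z = 0.60753.
Gradient magnitude |∇z| = √(a² + b²) = √(0.19185 + 0.36909) = 0.74896.
True dip = arctan(0.74896) = 36.83°, dipping toward SW (azimuth ≈ 216°).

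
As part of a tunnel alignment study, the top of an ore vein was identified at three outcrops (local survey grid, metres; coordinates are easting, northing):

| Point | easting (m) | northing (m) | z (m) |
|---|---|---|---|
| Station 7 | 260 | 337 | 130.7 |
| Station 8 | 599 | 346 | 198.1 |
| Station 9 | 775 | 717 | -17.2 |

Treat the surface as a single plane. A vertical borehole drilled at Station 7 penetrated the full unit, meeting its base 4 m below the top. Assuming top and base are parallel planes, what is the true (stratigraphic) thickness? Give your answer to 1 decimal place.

Let the plane be z = a·easting + b·northing + c.
Station 8−Station 7: 339a + 9b = 67.4;  Station 9−Station 7: 515a + 380b = −147.9.
Solving gives a = 0.21696, b = −0.68325.
|∇z| = √(a²+b²) = 0.71687, so dip δ = arctan(0.71687) = 35.64°.
True thickness = vertical thickness × cos δ = 4 × cos 35.64° = 3.3 m.

3.3 m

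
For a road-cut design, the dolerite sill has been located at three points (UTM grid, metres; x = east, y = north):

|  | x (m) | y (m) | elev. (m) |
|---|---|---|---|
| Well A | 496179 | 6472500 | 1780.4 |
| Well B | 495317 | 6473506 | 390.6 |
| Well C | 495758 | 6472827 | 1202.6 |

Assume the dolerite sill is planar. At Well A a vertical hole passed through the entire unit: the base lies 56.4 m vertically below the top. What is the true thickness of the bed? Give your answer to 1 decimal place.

38.2 m

Let the plane be z = a·x + b·y + c.
Well B−Well A: −862a + 1006b = −1389.8;  Well C−Well A: −421a + 327b = −577.8.
Solving gives a = 0.89517, b = −0.61448.
|∇z| = √(a²+b²) = 1.08578, so dip δ = arctan(1.08578) = 47.35°.
True thickness = vertical thickness × cos δ = 56.4 × cos 47.35° = 38.2 m.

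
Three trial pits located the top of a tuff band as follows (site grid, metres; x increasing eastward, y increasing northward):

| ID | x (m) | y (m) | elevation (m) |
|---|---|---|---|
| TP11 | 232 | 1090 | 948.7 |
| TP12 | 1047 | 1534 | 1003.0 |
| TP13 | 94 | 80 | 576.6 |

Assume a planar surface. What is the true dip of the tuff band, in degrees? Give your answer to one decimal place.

22.5°

Two edge vectors: TP11→TP12 = (815, 444, 54.3), TP11→TP13 = (-138, -1010, -372.1).
Normal n = (TP11→TP12) × (TP11→TP13) = (-110369.4, 295768.1, -761878).
So ∂z/∂x = −n_x/n_z = −0.14486 and ∂z/∂y = −n_y/n_z = 0.38821.
Gradient magnitude |∇z| = √(a² + b²) = √(0.02099 + 0.15071) = 0.41436.
True dip = arctan(0.41436) = 22.5°, dipping toward SSE (azimuth ≈ 160°).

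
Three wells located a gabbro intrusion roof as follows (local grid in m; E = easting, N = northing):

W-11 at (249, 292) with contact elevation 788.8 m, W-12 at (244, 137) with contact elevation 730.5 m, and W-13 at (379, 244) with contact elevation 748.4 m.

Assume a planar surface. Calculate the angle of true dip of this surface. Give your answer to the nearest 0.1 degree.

Let the plane be z = a·E + b·N + c.
W-12−W-11: −5a − 155b = −58.3;  W-13−W-11: 130a − 48b = −40.4.
Solving gives a = −0.16987, b = 0.38161.
Gradient magnitude |∇z| = √(a² + b²) = √(0.02885 + 0.14563) = 0.41771.
True dip = arctan(0.41771) = 22.7°, dipping toward SSE (azimuth ≈ 156°).

22.7°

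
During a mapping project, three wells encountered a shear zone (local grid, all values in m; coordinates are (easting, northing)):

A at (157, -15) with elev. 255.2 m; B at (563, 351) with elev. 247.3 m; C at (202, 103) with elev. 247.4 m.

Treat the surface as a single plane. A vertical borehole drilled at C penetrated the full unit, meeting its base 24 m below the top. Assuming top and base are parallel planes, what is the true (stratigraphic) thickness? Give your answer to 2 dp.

Let the plane be z = a·E + b·N + c.
B−A: 406a + 366b = −7.9;  C−A: 45a + 118b = −7.8.
Solving gives a = 0.06116, b = −0.08942.
|∇z| = √(a²+b²) = 0.10834, so dip δ = arctan(0.10834) = 6.18°.
True thickness = vertical thickness × cos δ = 24 × cos 6.18° = 23.86 m.

23.86 m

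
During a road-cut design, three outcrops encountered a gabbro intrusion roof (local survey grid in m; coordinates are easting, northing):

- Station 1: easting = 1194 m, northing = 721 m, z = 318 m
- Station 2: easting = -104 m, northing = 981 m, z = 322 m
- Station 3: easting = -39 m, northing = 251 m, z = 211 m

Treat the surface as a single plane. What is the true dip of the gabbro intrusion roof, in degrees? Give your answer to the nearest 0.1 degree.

8.9°

Let the plane be z = a·easting + b·northing + c.
Station 2−Station 1: −1298a + 260b = 4;  Station 3−Station 1: −1233a − 470b = −107.
Solving gives a = 0.02787, b = 0.15454.
Gradient magnitude |∇z| = √(a² + b²) = √(0.00078 + 0.02388) = 0.15703.
True dip = arctan(0.15703) = 8.9°, dipping toward S (azimuth ≈ 190°).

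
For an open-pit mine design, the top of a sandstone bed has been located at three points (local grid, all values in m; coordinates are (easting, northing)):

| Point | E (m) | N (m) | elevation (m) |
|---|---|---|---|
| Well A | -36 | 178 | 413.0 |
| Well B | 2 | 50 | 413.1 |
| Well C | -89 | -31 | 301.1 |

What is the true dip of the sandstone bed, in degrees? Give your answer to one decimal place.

Let the plane be z = a·E + b·N + c.
Well B−Well A: 38a − 128b = 0.1;  Well C−Well A: −53a − 209b = −111.9.
Solving gives a = 0.97407, b = 0.28839.
Gradient magnitude |∇z| = √(a² + b²) = √(0.94881 + 0.08317) = 1.01586.
True dip = arctan(1.01586) = 45.5°, dipping toward WSW (azimuth ≈ 254°).

45.5°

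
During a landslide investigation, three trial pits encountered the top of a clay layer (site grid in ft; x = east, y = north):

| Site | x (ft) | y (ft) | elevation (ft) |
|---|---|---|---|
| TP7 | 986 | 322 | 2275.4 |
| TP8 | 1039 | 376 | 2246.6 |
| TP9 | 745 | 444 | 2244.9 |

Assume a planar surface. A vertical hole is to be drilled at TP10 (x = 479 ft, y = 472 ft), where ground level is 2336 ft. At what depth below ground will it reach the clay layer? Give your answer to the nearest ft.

Let the plane be z = a·x + b·y + c.
TP8−TP7: 53a + 54b = −28.8;  TP9−TP7: −241a + 122b = −30.5.
Solving gives a = −0.09582, b = −0.43929.
Then c = 2275.4 − a·986 − b·322 = 2511.33.
At (479, 472): z_contact = −45.9 − 207.3 + 2511.33 = 2258.1 ft.
Depth below ground = 2336 − 2258.1 = 78 ft.

78 ft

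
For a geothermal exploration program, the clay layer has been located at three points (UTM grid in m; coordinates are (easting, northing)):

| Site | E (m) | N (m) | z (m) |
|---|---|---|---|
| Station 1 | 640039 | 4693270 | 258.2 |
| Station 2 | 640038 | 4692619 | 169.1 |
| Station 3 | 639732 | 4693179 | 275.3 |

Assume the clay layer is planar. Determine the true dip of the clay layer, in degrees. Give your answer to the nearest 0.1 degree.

Two edge vectors: Station 1→Station 2 = (-1, -651, -89.1), Station 1→Station 3 = (-307, -91, 17.1).
Normal n = (Station 1→Station 2) × (Station 1→Station 3) = (-19240.2, 27370.8, -199766).
So ∂z/∂E = −n_x/n_z = −0.09631 and ∂z/∂N = −n_y/n_z = 0.13701.
Gradient magnitude |∇z| = √(a² + b²) = √(0.00928 + 0.01877) = 0.16748.
True dip = arctan(0.16748) = 9.5°, dipping toward SE (azimuth ≈ 145°).

9.5°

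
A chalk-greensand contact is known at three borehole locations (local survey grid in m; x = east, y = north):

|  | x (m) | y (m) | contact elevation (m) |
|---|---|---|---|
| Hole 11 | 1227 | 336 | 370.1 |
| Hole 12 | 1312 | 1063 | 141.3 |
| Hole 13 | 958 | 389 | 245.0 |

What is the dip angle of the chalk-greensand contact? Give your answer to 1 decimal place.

28.1°

Let the plane be z = a·x + b·y + c.
Hole 12−Hole 11: 85a + 727b = −228.8;  Hole 13−Hole 11: −269a + 53b = −125.1.
Solving gives a = 0.39397, b = −0.36078.
Gradient magnitude |∇z| = √(a² + b²) = √(0.15521 + 0.13016) = 0.53421.
True dip = arctan(0.53421) = 28.1°, dipping toward NW (azimuth ≈ 312°).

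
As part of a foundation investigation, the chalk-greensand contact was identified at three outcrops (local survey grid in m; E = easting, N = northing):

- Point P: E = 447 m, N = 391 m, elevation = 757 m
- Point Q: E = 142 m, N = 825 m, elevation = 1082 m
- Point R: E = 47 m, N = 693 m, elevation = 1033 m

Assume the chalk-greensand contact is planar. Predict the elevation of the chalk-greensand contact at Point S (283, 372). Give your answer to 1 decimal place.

789.9 m

Two edge vectors: Point P→Point Q = (-305, 434, 325), Point P→Point R = (-400, 302, 276).
Normal n = (Point P→Point Q) × (Point P→Point R) = (21634, -45820, 81490).
So ∂z/∂E = −n_x/n_z = −0.26548 and ∂z/∂N = −n_y/n_z = 0.56228.
Intercept c from Point P: 757 + 118.67 − 219.85 = 655.82.
At (283, 372): z = −75.1 + 209.2 + 655.82 = 789.9 m.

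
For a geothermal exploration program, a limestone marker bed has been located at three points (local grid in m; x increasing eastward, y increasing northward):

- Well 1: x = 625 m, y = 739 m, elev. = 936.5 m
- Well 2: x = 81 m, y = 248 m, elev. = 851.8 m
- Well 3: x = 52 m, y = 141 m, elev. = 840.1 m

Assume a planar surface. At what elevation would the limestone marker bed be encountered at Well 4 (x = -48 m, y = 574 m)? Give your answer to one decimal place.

Let the plane be z = a·x + b·y + c.
Well 2−Well 1: −544a − 491b = −84.7;  Well 3−Well 1: −573a − 598b = −96.4.
Solving gives a = 0.07547, b = 0.08889.
Then c = 936.5 − a·625 − b·739 = 823.64.
At (-48, 574): z = −3.6 + 51.0 + 823.64 = 871.0 m.

871.0 m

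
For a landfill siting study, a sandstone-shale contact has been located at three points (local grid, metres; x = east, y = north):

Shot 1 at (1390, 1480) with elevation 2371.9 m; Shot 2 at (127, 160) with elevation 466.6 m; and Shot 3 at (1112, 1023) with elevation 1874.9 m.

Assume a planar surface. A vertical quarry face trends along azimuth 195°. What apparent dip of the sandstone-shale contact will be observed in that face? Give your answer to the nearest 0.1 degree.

35.6°

Let the plane be z = a·x + b·y + c.
Shot 2−Shot 1: −1263a − 1320b = −1905.3;  Shot 3−Shot 1: −278a − 457b = −497.
Solving gives a = 1.02117, b = 0.46633.
Unit vector along 195° is (sin 195°, cos 195°) = (-0.2588, -0.9659).
Slope in that direction = a·(-0.2588) + b·(-0.9659) = −0.71474.
Apparent dip = arctan|0.71474| = 35.6° (true dip is 48.3°, so apparent ≤ true as expected).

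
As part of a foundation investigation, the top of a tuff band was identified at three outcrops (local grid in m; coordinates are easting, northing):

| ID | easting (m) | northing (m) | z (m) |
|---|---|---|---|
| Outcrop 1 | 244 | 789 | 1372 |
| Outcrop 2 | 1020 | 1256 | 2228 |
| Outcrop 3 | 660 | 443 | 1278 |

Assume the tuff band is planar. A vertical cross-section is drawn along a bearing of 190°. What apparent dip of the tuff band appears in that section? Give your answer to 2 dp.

Two edge vectors: Outcrop 1→Outcrop 2 = (776, 467, 856), Outcrop 1→Outcrop 3 = (416, -346, -94).
Normal n = (Outcrop 1→Outcrop 2) × (Outcrop 1→Outcrop 3) = (252278, 429040, -462768).
So ∂z/∂easting = −n_x/n_z = 0.54515 and ∂z/∂northing = −n_y/n_z = 0.92712.
Unit vector along 190° is (sin 190°, cos 190°) = (-0.1736, -0.9848).
Slope in that direction = a·(-0.1736) + b·(-0.9848) = −1.00770.
Apparent dip = arctan|1.00770| = 45.22° (true dip is 47.1°, so apparent ≤ true as expected).

45.22°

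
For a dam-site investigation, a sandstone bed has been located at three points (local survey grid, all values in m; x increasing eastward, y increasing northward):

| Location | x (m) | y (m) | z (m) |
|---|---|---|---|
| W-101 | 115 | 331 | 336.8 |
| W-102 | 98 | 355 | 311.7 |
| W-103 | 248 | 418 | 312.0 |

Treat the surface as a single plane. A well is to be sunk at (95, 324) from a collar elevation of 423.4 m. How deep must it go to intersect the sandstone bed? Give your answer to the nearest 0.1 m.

87.8 m

Let the plane be z = a·x + b·y + c.
W-102−W-101: −17a + 24b = −25.1;  W-103−W-101: 133a + 87b = −24.8.
Solving gives a = 0.34008, b = −0.80495.
Then c = 336.8 − a·115 − b·331 = 564.13.
At (95, 324): z_contact = 32.31 − 260.80 + 564.13 = 335.63 m.
Depth below ground = 423.4 − 335.63 = 87.8 m.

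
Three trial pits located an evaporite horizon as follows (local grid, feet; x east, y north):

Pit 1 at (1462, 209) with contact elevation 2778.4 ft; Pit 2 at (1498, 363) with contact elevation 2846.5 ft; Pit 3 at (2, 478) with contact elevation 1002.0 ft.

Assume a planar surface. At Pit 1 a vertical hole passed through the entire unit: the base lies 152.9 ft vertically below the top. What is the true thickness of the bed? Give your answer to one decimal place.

Let the plane be z = a·x + b·y + c.
Pit 2−Pit 1: 36a + 154b = 68.1;  Pit 3−Pit 1: −1460a + 269b = −1776.4.
Solving gives a = 1.24458, b = 0.15127.
|∇z| = √(a²+b²) = 1.25374, so dip δ = arctan(1.25374) = 51.42°.
True thickness = vertical thickness × cos δ = 152.9 × cos 51.42° = 95.3 ft.

95.3 ft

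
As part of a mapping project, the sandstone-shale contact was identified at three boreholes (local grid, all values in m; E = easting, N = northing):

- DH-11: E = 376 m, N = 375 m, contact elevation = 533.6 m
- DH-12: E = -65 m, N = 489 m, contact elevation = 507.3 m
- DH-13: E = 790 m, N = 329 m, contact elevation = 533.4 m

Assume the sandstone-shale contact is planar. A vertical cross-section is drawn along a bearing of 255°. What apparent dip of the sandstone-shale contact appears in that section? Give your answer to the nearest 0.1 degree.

Two edge vectors: DH-11→DH-12 = (-441, 114, -26.3), DH-11→DH-13 = (414, -46, -0.2).
Normal n = (DH-11→DH-12) × (DH-11→DH-13) = (-1232.6, -10976.4, -26910).
So ∂z/∂E = −n_x/n_z = −0.04580 and ∂z/∂N = −n_y/n_z = −0.40789.
Unit vector along 255° is (sin 255°, cos 255°) = (-0.9659, -0.2588).
Slope in that direction = a·(-0.9659) + b·(-0.2588) = 0.14981.
Apparent dip = arctan|0.14981| = 8.5° (true dip is 22.3°, so apparent ≤ true as expected).

8.5°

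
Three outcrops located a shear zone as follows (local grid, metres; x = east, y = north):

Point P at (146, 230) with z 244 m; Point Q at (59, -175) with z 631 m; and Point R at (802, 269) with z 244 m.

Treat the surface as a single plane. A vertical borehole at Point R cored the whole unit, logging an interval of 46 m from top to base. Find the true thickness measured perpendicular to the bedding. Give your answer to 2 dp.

Two edge vectors: Point P→Point Q = (-87, -405, 387), Point P→Point R = (656, 39, 0).
Normal n = (Point P→Point Q) × (Point P→Point R) = (-15093, 253872, 262287).
So ∂z/∂x = −n_x/n_z = 0.05754 and ∂z/∂y = −n_y/n_z = −0.96792.
|∇z| = √(a²+b²) = 0.96963, so dip δ = arctan(0.96963) = 44.12°.
True thickness = vertical thickness × cos δ = 46 × cos 44.12° = 33.02 m.

33.02 m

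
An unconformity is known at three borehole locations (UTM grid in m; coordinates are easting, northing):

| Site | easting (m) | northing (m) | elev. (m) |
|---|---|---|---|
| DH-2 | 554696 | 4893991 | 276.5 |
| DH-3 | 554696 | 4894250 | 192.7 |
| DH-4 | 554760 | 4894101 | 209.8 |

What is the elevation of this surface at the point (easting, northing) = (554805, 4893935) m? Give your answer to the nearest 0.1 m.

241.6 m

Let the plane be z = a·easting + b·northing + c.
DH-3−DH-2: 0a + 259b = −83.8;  DH-4−DH-2: 64a + 110b = −66.7.
Solving gives a = −0.486082288, b = −0.323552124.
Then c = 276.5 − a·554696 − b·4893991 = 1853365.58.
At (554805, 4893935): z = −269680.9 − 1583443.1 + 1853365.58 = 241.6 m.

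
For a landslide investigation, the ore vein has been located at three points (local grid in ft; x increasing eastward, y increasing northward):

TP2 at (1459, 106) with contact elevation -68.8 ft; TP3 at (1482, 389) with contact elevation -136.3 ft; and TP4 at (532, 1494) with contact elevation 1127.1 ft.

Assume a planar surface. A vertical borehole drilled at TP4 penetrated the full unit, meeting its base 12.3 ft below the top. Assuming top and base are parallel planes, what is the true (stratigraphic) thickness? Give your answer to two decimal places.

Two edge vectors: TP2→TP3 = (23, 283, -67.5), TP2→TP4 = (-927, 1388, 1195.9).
Normal n = (TP2→TP3) × (TP2→TP4) = (432129.7, 35066.8, 294265).
So ∂z/∂x = −n_x/n_z = −1.46851 and ∂z/∂y = −n_y/n_z = −0.11917.
|∇z| = √(a²+b²) = 1.47333, so dip δ = arctan(1.47333) = 55.83°.
True thickness = vertical thickness × cos δ = 12.3 × cos 55.83° = 6.91 ft.

6.91 ft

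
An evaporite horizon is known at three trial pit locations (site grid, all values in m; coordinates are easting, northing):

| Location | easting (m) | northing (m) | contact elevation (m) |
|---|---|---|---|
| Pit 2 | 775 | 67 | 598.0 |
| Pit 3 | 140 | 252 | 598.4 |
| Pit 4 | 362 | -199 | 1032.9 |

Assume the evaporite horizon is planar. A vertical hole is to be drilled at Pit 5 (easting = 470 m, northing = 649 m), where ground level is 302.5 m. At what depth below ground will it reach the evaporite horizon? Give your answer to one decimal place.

Two edge vectors: Pit 2→Pit 3 = (-635, 185, 0.4), Pit 2→Pit 4 = (-413, -266, 434.9).
Normal n = (Pit 2→Pit 3) × (Pit 2→Pit 4) = (80562.9, 275996.3, 245315).
So ∂z/∂easting = −n_x/n_z = −0.32841 and ∂z/∂northing = −n_y/n_z = −1.12507.
Intercept c from Pit 2: 598 + 254.51 + 75.38 = 927.89.
At (470, 649): z_contact = −154.35 − 730.17 + 927.89 = 43.37 m.
Depth below ground = 302.5 − 43.37 = 259.1 m.

259.1 m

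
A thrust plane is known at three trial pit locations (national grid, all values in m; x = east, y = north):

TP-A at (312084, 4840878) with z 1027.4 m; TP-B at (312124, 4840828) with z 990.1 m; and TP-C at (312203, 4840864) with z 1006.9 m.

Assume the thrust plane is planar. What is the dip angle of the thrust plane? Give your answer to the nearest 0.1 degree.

34.1°

Let the plane be z = a·x + b·y + c.
TP-B−TP-A: 40a − 50b = −37.3;  TP-C−TP-A: 119a − 14b = −20.5.
Solving gives a = −0.09328, b = 0.67137.
Gradient magnitude |∇z| = √(a² + b²) = √(0.00870 + 0.45074) = 0.67782.
True dip = arctan(0.67782) = 34.1°, dipping toward S (azimuth ≈ 172°).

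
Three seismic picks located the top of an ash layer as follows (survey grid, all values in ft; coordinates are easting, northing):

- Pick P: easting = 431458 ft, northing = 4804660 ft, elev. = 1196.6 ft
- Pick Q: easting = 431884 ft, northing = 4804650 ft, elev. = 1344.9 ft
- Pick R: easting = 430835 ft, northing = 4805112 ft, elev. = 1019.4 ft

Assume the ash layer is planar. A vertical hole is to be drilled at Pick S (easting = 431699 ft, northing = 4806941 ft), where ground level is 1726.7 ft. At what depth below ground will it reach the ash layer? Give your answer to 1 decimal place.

238.8 ft

Let the plane be z = a·easting + b·northing + c.
Pick Q−Pick P: 426a − 10b = 148.3;  Pick R−Pick P: −623a + 452b = −177.2.
Solving gives a = 0.350251715, b = 0.090723049.
Then c = 1196.6 − a·431458 − b·4804660 = −585815.71.
At (431699, 4806941): z_contact = 151203.32 + 436100.35 − 585815.71 = 1487.95 ft.
Depth below ground = 1726.7 − 1487.95 = 238.8 ft.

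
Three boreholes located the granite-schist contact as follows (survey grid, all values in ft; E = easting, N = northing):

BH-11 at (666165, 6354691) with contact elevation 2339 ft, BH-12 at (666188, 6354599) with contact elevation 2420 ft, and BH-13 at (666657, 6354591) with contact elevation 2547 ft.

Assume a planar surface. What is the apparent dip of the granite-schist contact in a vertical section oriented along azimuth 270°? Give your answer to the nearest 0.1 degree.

14.4°

Let the plane be z = a·E + b·N + c.
BH-12−BH-11: 23a − 92b = 81;  BH-13−BH-11: 492a − 100b = 208.
Solving gives a = 0.25687, b = −0.81622.
Unit vector along 270° is (sin 270°, cos 270°) = (-1.0000, -0.0000).
Slope in that direction = a·(-1.0000) + b·(-0.0000) = −0.25687.
Apparent dip = arctan|0.25687| = 14.4° (true dip is 40.6°, so apparent ≤ true as expected).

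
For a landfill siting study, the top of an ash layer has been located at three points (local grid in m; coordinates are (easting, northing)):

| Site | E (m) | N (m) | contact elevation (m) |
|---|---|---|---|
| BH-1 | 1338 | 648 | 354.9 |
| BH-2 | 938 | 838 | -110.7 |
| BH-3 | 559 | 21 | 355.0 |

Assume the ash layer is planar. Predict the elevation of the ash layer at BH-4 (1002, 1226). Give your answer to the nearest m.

-417 m

Let the plane be z = a·E + b·N + c.
BH-2−BH-1: −400a + 190b = −465.6;  BH-3−BH-1: −779a − 627b = 0.1.
Solving gives a = 0.73196, b = −0.90956.
Then c = 354.9 − a·1338 − b·648 = −35.06.
At (1002, 1226): z = 733.4 − 1115.1 − 35.06 = -416.8 m.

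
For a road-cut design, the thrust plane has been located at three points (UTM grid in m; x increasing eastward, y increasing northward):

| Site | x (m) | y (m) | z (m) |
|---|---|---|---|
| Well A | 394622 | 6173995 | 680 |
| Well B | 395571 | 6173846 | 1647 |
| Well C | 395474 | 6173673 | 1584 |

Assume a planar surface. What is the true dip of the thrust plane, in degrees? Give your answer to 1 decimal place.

Two edge vectors: Well A→Well B = (949, -149, 967), Well A→Well C = (852, -322, 904).
Normal n = (Well A→Well B) × (Well A→Well C) = (176678, -34012, -178630).
So ∂z/∂x = −n_x/n_z = 0.98907 and ∂z/∂y = −n_y/n_z = −0.19040.
Gradient magnitude |∇z| = √(a² + b²) = √(0.97826 + 0.03625) = 1.00723.
True dip = arctan(1.00723) = 45.2°, dipping toward W (azimuth ≈ 281°).

45.2°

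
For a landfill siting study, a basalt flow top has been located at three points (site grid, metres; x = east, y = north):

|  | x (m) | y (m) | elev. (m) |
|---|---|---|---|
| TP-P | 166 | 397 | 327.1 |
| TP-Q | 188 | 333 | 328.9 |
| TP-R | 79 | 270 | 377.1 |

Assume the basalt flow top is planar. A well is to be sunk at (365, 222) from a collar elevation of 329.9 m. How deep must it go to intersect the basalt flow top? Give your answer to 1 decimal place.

Let the plane be z = a·x + b·y + c.
TP-Q−TP-P: 22a − 64b = 1.8;  TP-R−TP-P: −87a − 127b = 50.
Solving gives a = −0.35535, b = −0.15028.
Then c = 327.1 − a·166 − b·397 = 445.75.
At (365, 222): z_contact = −129.70 − 33.36 + 445.75 = 282.68 m.
Depth below ground = 329.9 − 282.68 = 47.2 m.

47.2 m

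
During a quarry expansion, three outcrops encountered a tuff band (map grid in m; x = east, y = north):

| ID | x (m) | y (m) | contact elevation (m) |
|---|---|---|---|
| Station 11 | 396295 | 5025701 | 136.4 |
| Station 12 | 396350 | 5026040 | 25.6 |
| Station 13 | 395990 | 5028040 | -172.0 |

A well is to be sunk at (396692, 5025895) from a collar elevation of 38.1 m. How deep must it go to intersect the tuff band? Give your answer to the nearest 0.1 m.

Let the plane be z = a·x + b·y + c.
Station 12−Station 11: 55a + 339b = −110.8;  Station 13−Station 11: −305a + 2339b = −308.4.
Solving gives a = −0.666323048, b = −0.218738149.
Then c = 136.4 − a·396295 − b·5025701 = 1363509.42.
At (396692, 5025895): z_contact = −264325.02 − 1099354.97 + 1363509.42 = -170.57 m.
Depth below ground = 38.1 − (-170.57) = 208.7 m.

208.7 m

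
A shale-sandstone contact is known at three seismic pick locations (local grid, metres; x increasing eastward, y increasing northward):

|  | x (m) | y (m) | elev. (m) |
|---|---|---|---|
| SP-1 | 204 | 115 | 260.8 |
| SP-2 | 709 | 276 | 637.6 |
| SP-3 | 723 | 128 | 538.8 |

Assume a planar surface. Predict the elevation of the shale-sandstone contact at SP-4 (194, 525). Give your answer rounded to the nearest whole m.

Two edge vectors: SP-1→SP-2 = (505, 161, 376.8), SP-1→SP-3 = (519, 13, 278).
Normal n = (SP-1→SP-2) × (SP-1→SP-3) = (39859.6, 55169.2, -76994).
So ∂z/∂x = −n_x/n_z = 0.51770 and ∂z/∂y = −n_y/n_z = 0.71654.
Intercept c from SP-1: 260.8 − 105.61 − 82.40 = 72.79.
At (194, 525): z = 100.4 + 376.2 + 72.79 = 549.4 m.

549 m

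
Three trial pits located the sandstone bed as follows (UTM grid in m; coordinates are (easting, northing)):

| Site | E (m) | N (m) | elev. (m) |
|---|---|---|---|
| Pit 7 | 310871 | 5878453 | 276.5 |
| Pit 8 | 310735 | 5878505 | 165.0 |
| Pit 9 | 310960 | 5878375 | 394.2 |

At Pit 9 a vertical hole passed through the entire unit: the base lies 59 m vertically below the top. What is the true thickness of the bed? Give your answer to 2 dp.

39.59 m

Two edge vectors: Pit 7→Pit 8 = (-136, 52, -111.5), Pit 7→Pit 9 = (89, -78, 117.7).
Normal n = (Pit 7→Pit 8) × (Pit 7→Pit 9) = (-2576.6, 6083.7, 5980).
So ∂z/∂E = −n_x/n_z = 0.43087 and ∂z/∂N = −n_y/n_z = −1.01734.
|∇z| = √(a²+b²) = 1.10482, so dip δ = arctan(1.10482) = 47.85°.
True thickness = vertical thickness × cos δ = 59 × cos 47.85° = 39.59 m.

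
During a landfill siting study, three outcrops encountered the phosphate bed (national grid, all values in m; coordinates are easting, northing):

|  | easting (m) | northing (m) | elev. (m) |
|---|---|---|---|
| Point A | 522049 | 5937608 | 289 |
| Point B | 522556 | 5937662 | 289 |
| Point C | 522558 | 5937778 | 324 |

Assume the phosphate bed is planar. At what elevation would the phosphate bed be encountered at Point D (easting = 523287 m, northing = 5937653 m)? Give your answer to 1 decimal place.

Let the plane be z = a·easting + b·northing + c.
Point B−Point A: 507a + 54b = 0;  Point C−Point A: 509a + 170b = 35.
Solving gives a = −0.032195421, b = 0.302279231.
Then c = 289 − a·522049 − b·5937608 = −1777719.00.
At (523287, 5937653): z = −16847.4 + 1794829.2 − 1777719.00 = 262.7 m.

262.7 m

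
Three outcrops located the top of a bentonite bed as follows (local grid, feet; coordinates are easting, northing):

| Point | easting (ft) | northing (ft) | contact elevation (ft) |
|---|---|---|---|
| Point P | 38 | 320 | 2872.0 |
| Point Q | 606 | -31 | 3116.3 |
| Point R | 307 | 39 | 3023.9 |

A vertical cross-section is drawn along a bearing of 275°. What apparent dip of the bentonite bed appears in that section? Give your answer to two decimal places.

Let the plane be z = a·easting + b·northing + c.
Point Q−Point P: 568a − 351b = 244.3;  Point R−Point P: 269a − 281b = 151.9.
Solving gives a = 0.23518, b = −0.31543.
Unit vector along 275° is (sin 275°, cos 275°) = (-0.9962, 0.0872).
Slope in that direction = a·(-0.9962) + b·(0.0872) = −0.26178.
Apparent dip = arctan|0.26178| = 14.67° (true dip is 21.5°, so apparent ≤ true as expected).

14.67°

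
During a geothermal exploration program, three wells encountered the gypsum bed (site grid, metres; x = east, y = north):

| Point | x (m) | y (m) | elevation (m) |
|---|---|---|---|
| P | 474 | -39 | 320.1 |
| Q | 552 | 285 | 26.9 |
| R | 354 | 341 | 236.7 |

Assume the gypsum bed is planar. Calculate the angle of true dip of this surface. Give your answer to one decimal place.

Let the plane be z = a·x + b·y + c.
Q−P: 78a + 324b = −293.2;  R−P: −120a + 380b = −83.4.
Solving gives a = −1.23168, b = −0.60842.
Gradient magnitude |∇z| = √(a² + b²) = √(1.51702 + 0.37018) = 1.37376.
True dip = arctan(1.37376) = 53.9°, dipping toward ENE (azimuth ≈ 064°).

53.9°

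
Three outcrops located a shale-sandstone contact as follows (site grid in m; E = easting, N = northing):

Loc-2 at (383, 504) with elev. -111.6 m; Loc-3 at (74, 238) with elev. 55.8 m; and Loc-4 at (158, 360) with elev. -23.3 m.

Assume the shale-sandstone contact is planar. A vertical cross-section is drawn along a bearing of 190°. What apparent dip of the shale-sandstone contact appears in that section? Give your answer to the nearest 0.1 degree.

33.4°

Let the plane be z = a·E + b·N + c.
Loc-3−Loc-2: −309a − 266b = 167.4;  Loc-4−Loc-2: −225a − 144b = 88.3.
Solving gives a = 0.04024, b = −0.67606.
Unit vector along 190° is (sin 190°, cos 190°) = (-0.1736, -0.9848).
Slope in that direction = a·(-0.1736) + b·(-0.9848) = 0.65881.
Apparent dip = arctan|0.65881| = 33.4° (true dip is 34.1°, so apparent ≤ true as expected).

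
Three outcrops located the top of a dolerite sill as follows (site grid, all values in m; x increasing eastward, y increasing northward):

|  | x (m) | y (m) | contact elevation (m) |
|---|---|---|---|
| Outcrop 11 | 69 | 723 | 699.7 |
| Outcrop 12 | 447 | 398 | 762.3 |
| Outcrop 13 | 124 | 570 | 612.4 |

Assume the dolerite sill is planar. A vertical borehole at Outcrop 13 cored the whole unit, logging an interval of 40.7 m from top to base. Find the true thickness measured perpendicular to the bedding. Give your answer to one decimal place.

24.6 m

Let the plane be z = a·x + b·y + c.
Outcrop 12−Outcrop 11: 378a − 325b = 62.6;  Outcrop 13−Outcrop 11: 55a − 153b = −87.3.
Solving gives a = 0.94973, b = 0.91199.
|∇z| = √(a²+b²) = 1.31671, so dip δ = arctan(1.31671) = 52.78°.
True thickness = vertical thickness × cos δ = 40.7 × cos 52.78° = 24.6 m.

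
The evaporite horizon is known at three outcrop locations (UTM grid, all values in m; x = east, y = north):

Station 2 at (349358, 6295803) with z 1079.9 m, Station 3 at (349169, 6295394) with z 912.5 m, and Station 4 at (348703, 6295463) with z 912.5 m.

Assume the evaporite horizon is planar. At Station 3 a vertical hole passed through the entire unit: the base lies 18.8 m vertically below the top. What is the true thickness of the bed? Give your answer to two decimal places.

Two edge vectors: Station 2→Station 3 = (-189, -409, -167.4), Station 2→Station 4 = (-655, -340, -167.4).
Normal n = (Station 2→Station 3) × (Station 2→Station 4) = (11550.6, 78008.4, -203635).
So ∂z/∂x = −n_x/n_z = 0.05672 and ∂z/∂y = −n_y/n_z = 0.38308.
|∇z| = √(a²+b²) = 0.38726, so dip δ = arctan(0.38726) = 21.17°.
True thickness = vertical thickness × cos δ = 18.8 × cos 21.17° = 17.53 m.

17.53 m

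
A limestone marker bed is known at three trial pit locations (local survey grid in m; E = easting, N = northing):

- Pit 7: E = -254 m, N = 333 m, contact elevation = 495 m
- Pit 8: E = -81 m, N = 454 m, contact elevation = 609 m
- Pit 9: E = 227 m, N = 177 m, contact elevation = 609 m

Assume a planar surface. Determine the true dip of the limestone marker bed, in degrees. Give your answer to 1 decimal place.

Let the plane be z = a·E + b·N + c.
Pit 8−Pit 7: 173a + 121b = 114;  Pit 9−Pit 7: 481a − 156b = 114.
Solving gives a = 0.37068, b = 0.41217.
Gradient magnitude |∇z| = √(a² + b²) = √(0.13740 + 0.16988) = 0.55433.
True dip = arctan(0.55433) = 29.0°, dipping toward SW (azimuth ≈ 222°).

29.0°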